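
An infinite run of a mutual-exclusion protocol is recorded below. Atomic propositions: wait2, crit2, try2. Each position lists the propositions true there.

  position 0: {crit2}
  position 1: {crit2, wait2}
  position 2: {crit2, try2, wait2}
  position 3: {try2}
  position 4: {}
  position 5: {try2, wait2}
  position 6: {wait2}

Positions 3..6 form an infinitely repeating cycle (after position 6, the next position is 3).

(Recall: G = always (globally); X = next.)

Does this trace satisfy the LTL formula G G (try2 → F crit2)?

No

G (try2 → F crit2) must hold at every position from 0 onward. It fails at position 0, so G G (try2 → F crit2) is false.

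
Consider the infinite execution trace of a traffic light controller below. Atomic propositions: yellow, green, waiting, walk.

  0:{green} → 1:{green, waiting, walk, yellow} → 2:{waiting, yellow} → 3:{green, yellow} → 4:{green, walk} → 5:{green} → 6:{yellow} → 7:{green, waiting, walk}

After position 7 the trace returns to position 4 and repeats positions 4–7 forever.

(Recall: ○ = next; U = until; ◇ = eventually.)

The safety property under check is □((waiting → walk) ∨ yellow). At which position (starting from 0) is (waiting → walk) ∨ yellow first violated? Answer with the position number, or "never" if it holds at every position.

(waiting → walk) ∨ yellow holds at every position 0..7, and those are all the positions the trace ever visits, so the invariant □((waiting → walk) ∨ yellow) is never violated.

never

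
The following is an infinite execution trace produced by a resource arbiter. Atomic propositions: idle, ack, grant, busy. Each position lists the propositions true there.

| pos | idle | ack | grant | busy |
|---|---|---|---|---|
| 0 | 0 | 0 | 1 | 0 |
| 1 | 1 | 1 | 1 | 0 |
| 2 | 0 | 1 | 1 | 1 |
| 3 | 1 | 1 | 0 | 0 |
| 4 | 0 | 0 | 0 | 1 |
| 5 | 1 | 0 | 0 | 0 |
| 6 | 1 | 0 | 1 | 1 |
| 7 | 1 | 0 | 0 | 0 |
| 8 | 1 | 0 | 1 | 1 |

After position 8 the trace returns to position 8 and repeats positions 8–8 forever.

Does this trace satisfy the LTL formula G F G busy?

F G busy holds at every position 0..8, and those are all positions ever visited, so G F G busy holds.

Satisfied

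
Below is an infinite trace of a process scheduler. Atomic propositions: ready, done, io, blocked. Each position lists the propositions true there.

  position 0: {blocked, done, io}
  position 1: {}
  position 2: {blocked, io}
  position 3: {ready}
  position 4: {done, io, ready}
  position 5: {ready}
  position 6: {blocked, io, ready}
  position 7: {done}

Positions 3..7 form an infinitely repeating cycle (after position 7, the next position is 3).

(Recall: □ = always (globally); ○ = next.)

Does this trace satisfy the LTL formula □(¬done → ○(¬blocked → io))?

Violated

¬done → ○(¬blocked → io) must hold at every position from 0 onward. It fails at position 2, so □(¬done → ○(¬blocked → io)) is false.
Positions where ¬done holds: 1, 2, 3, 5, 6.
Check ○(¬blocked → io) at each: 1→ok, 2→fails, 3→ok, 5→ok, 6→fails.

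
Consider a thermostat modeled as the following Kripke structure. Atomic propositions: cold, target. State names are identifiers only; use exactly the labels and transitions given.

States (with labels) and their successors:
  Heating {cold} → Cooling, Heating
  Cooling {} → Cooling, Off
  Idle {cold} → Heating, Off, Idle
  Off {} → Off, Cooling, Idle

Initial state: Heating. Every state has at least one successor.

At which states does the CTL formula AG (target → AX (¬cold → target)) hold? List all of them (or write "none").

States satisfying target → AX (¬cold → target): {Heating, Cooling, Idle, Off}.
States satisfying AG (target → AX (¬cold → target)): {Heating, Cooling, Idle, Off}.

{Heating, Cooling, Idle, Off}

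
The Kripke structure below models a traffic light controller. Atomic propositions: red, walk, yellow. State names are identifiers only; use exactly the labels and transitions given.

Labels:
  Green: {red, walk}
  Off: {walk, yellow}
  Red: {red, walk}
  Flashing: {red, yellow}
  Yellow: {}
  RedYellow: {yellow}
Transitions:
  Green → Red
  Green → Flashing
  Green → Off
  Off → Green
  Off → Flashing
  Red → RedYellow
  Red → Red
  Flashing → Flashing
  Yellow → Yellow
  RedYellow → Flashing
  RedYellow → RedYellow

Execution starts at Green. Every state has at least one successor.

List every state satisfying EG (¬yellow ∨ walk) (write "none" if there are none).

States satisfying ¬yellow ∨ walk: {Green, Off, Red, Yellow}.
States satisfying EG (¬yellow ∨ walk): {Green, Off, Red, Yellow}.

{Green, Off, Red, Yellow}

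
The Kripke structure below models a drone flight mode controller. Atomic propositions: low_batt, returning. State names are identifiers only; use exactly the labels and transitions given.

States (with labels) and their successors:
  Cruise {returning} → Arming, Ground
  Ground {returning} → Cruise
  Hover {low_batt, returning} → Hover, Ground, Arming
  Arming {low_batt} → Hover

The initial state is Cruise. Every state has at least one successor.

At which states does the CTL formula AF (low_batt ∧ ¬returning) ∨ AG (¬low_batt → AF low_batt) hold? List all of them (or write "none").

States satisfying low_batt ∧ ¬returning: {Arming}.
States satisfying AF (low_batt ∧ ¬returning): {Arming}.
States satisfying ¬low_batt → AF low_batt: {Hover, Arming}.
States satisfying AG (¬low_batt → AF low_batt): ∅.
States satisfying AF (low_batt ∧ ¬returning) ∨ AG (¬low_batt → AF low_batt): {Arming}.

{Arming}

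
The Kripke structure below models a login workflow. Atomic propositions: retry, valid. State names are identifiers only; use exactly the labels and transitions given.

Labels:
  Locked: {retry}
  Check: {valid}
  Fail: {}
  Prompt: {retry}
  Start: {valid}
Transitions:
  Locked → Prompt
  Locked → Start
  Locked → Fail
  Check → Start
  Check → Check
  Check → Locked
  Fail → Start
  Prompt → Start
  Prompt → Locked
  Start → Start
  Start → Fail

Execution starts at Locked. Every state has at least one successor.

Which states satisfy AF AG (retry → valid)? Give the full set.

States satisfying AG (retry → valid): {Fail, Start}.
States satisfying AF AG (retry → valid): {Fail, Start}.

{Fail, Start}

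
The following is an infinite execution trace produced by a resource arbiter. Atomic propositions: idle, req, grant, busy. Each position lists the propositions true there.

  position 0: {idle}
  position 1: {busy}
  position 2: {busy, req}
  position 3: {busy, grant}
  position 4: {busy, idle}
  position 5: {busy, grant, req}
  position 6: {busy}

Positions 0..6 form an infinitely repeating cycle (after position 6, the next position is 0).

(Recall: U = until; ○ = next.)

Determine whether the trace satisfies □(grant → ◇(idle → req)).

grant → ◇(idle → req) holds at every position 0..6, and those are all positions ever visited, so □(grant → ◇(idle → req)) holds.
Positions where grant holds: 3, 5.
Check ◇(idle → req) at each: 3→ok, 5→ok.

Holds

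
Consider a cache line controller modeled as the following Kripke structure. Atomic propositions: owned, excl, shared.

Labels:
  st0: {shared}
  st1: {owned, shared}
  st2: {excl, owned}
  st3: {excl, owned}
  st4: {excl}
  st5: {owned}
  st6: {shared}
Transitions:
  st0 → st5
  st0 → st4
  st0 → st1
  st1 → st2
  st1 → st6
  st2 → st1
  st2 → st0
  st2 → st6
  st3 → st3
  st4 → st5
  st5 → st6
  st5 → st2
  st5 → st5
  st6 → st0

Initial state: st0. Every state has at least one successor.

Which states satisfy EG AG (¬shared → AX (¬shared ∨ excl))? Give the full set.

States satisfying AG (¬shared → AX (¬shared ∨ excl)): {st3}.
States satisfying EG AG (¬shared → AX (¬shared ∨ excl)): {st3}.

{st3}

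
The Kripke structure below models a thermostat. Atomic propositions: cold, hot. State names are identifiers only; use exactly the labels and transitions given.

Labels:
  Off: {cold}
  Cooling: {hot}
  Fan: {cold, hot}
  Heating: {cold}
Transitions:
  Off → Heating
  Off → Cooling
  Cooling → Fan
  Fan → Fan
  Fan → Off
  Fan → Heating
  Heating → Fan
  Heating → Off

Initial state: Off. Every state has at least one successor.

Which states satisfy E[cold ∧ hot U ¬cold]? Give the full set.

{Cooling}

States satisfying cold ∧ hot: {Fan}.
States satisfying ¬cold: {Cooling}.
States satisfying E[cold ∧ hot U ¬cold]: {Cooling}.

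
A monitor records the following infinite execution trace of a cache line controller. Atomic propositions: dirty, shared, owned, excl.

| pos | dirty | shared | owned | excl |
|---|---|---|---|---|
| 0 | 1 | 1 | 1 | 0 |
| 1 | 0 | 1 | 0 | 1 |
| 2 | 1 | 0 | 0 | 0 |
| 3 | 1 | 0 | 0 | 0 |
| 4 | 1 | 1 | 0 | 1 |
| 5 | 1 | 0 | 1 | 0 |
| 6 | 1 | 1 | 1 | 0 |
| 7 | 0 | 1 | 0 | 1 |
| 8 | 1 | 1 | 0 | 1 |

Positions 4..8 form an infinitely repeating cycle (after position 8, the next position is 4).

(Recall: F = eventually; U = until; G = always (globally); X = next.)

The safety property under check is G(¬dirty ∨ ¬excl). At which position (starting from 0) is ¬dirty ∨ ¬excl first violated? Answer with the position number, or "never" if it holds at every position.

4

Check ¬dirty ∨ ¬excl at each position in order: 0 ✓, 1 ✓, 2 ✓, 3 ✓.
At position 4 the labels are {dirty, excl, shared}, so ¬dirty ∨ ¬excl is false there. This is the first violation.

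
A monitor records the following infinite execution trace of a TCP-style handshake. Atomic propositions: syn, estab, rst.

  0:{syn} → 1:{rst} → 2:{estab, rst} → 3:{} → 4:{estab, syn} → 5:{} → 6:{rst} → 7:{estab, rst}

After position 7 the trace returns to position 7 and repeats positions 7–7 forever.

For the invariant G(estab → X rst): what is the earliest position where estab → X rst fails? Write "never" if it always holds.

Check estab → X rst at each position in order: 0 ✓, 1 ✓.
At position 2 the labels are {estab, rst} and the next position 3 has {}, so estab → X rst is false there. This is the first violation.

2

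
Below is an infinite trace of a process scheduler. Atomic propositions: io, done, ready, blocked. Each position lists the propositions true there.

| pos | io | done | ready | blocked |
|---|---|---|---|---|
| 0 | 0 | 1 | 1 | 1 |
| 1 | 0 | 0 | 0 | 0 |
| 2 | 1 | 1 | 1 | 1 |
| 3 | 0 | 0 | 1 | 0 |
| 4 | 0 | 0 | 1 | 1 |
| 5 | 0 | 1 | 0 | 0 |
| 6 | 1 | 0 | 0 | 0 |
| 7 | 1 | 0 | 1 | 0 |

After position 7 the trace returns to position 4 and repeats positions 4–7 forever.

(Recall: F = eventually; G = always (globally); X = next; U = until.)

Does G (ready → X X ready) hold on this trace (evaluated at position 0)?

ready → X X ready must hold at every position from 0 onward. It fails at position 3, so G (ready → X X ready) is false.
Positions where ready holds: 0, 2, 3, 4, 7.
Check X X ready at each: 0→ok, 2→ok, 3→fails, 4→fails, 7→fails.

No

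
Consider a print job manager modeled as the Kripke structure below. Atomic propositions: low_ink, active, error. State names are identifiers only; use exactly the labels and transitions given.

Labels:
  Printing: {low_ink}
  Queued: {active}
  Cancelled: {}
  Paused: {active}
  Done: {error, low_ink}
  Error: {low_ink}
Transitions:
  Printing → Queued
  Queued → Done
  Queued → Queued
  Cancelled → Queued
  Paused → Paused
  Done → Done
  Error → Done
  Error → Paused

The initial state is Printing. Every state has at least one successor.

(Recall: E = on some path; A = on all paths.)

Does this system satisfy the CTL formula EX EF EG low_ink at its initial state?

States satisfying EF EG low_ink: {Printing, Queued, Cancelled, Done, Error}.
States satisfying EX EF EG low_ink: {Printing, Queued, Cancelled, Done, Error}.
Printing ∈ Sat(EX EF EG low_ink).

Holds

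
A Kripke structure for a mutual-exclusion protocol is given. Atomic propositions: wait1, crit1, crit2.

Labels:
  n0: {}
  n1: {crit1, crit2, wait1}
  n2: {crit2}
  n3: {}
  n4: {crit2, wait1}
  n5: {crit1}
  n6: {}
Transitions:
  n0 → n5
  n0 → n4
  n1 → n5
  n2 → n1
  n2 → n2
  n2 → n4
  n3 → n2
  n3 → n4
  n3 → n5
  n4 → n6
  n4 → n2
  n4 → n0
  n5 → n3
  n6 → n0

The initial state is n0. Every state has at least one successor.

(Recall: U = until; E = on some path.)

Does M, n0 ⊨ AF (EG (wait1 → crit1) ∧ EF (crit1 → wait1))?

States satisfying EG (wait1 → crit1) ∧ EF (crit1 → wait1): {n0, n1, n2, n3, n5, n6}.
States satisfying AF (EG (wait1 → crit1) ∧ EF (crit1 → wait1)): {n0, n1, n2, n3, n4, n5, n6}.
n0 ∈ Sat(AF (EG (wait1 → crit1) ∧ EF (crit1 → wait1))).

Satisfied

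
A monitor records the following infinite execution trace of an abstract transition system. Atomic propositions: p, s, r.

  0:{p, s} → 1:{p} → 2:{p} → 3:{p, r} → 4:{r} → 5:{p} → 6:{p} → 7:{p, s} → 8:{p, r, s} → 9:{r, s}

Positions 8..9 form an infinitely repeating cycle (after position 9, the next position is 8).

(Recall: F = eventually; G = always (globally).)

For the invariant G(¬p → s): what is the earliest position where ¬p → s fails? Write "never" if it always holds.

4

Check ¬p → s at each position in order: 0 ✓, 1 ✓, 2 ✓, 3 ✓.
At position 4 the labels are {r}, so ¬p → s is false there. This is the first violation.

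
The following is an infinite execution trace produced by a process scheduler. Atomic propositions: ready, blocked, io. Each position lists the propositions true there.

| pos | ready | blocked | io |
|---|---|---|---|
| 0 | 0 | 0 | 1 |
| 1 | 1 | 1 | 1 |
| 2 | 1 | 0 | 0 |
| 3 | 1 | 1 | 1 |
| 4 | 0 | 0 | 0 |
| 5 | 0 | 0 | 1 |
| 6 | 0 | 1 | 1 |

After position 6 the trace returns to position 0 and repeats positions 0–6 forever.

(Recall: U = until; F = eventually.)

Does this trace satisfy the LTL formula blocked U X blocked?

Yes

Walking from position 0: X blocked first holds at position 0, and blocked holds at every earlier position along the way, so blocked U X blocked holds.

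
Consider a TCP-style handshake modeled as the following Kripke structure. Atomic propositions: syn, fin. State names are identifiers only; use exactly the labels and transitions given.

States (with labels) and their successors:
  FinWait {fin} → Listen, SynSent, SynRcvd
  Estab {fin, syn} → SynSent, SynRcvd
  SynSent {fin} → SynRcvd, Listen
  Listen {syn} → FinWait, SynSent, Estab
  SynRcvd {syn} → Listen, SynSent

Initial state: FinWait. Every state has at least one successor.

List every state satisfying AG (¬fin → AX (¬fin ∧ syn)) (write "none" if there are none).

States satisfying ¬fin → AX (¬fin ∧ syn): {FinWait, Estab, SynSent}.
States satisfying AG (¬fin → AX (¬fin ∧ syn)): ∅.

none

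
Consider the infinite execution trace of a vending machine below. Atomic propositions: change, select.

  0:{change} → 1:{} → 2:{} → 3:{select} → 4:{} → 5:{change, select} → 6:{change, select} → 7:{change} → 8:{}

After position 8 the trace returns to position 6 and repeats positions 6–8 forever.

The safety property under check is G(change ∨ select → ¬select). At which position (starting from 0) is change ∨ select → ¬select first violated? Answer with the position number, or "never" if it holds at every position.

Check change ∨ select → ¬select at each position in order: 0 ✓, 1 ✓, 2 ✓.
At position 3 the labels are {select}, so change ∨ select → ¬select is false there. This is the first violation.

3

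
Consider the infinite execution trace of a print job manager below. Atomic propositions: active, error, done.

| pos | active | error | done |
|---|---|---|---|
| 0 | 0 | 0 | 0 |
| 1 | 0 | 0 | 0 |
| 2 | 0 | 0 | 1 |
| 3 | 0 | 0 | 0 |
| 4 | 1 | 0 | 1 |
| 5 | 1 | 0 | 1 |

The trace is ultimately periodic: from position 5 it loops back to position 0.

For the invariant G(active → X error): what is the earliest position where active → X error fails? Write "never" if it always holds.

4

Check active → X error at each position in order: 0 ✓, 1 ✓, 2 ✓, 3 ✓.
At position 4 the labels are {active, done} and the next position 5 has {active, done}, so active → X error is false there. This is the first violation.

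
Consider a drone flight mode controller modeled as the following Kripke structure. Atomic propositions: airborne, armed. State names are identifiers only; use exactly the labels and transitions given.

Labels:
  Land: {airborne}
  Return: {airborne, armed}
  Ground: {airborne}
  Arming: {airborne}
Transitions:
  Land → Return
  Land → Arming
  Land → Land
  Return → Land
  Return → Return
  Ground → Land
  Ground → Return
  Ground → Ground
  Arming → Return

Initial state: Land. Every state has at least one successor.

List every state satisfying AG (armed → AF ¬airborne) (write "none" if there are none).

none

States satisfying armed → AF ¬airborne: {Land, Ground, Arming}.
States satisfying AG (armed → AF ¬airborne): ∅.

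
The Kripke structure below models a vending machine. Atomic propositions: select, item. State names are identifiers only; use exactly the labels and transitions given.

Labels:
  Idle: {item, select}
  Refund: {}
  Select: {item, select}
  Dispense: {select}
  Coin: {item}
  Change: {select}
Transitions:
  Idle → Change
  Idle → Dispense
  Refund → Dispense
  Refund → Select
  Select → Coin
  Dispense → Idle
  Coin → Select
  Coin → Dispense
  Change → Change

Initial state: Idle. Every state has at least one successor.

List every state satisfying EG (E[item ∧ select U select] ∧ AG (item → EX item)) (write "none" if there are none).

States satisfying E[item ∧ select U select] ∧ AG (item → EX item): {Change}.
States satisfying EG (E[item ∧ select U select] ∧ AG (item → EX item)): {Change}.

{Change}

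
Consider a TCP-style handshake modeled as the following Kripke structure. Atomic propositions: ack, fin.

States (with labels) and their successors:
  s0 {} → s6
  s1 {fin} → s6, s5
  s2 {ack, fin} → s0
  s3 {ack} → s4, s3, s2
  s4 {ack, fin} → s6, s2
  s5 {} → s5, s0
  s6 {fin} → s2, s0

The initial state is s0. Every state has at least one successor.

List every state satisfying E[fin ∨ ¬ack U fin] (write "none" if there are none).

{s0, s1, s2, s4, s5, s6}

States satisfying fin ∨ ¬ack: {s0, s1, s2, s4, s5, s6}.
States satisfying fin: {s1, s2, s4, s6}.
States satisfying E[fin ∨ ¬ack U fin]: {s0, s1, s2, s4, s5, s6}.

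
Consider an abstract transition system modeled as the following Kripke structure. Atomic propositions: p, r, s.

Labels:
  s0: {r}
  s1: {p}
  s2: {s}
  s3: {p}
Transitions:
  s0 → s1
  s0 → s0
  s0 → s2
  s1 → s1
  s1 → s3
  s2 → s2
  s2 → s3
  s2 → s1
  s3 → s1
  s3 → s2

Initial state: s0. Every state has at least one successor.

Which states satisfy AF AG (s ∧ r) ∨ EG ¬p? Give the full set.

States satisfying AG (s ∧ r): ∅.
States satisfying AF AG (s ∧ r): ∅.
States satisfying ¬p: {s0, s2}.
States satisfying EG ¬p: {s0, s2}.
States satisfying AF AG (s ∧ r) ∨ EG ¬p: {s0, s2}.

{s0, s2}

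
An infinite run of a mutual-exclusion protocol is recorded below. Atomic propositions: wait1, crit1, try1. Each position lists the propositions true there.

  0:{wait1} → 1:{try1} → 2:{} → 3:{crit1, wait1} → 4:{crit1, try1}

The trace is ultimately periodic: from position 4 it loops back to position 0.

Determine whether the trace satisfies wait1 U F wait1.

Walking from position 0: F wait1 first holds at position 0, and wait1 holds at every earlier position along the way, so wait1 U F wait1 holds.

Satisfied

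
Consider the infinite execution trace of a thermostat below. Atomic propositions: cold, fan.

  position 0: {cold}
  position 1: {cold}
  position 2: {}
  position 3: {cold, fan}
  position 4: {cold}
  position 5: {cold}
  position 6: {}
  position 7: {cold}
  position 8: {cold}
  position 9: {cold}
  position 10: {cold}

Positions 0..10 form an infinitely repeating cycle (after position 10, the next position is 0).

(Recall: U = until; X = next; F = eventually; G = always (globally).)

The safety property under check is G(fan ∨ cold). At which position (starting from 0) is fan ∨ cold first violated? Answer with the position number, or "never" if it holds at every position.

Check fan ∨ cold at each position in order: 0 ✓, 1 ✓.
At position 2 the labels are {}, so fan ∨ cold is false there. This is the first violation.

2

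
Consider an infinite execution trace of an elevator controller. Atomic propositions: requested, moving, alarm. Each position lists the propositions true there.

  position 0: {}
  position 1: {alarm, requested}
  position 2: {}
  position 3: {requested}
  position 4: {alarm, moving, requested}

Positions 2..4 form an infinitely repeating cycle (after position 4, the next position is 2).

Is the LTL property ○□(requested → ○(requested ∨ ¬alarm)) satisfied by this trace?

Holds

The position after 0 is 1; □(requested → ○(requested ∨ ¬alarm)) is true there.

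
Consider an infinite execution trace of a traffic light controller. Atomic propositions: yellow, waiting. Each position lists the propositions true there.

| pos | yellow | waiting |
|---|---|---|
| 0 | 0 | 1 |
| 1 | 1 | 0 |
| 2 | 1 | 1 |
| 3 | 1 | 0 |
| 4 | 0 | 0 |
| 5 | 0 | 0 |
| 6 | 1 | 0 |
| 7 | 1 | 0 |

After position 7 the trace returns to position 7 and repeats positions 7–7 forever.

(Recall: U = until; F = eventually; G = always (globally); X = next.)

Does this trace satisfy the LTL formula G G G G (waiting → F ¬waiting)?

G G G (waiting → F ¬waiting) holds at every position 0..7, and those are all positions ever visited, so G G G G (waiting → F ¬waiting) holds.

Holds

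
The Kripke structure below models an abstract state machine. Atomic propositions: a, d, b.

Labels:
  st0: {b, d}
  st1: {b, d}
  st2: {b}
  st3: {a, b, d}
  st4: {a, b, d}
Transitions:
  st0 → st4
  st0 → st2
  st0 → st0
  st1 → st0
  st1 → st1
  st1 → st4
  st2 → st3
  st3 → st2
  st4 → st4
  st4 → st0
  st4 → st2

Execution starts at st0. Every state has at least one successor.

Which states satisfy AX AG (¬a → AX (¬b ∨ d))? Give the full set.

{st2, st3}

States satisfying AG (¬a → AX (¬b ∨ d)): {st2, st3}.
States satisfying AX AG (¬a → AX (¬b ∨ d)): {st2, st3}.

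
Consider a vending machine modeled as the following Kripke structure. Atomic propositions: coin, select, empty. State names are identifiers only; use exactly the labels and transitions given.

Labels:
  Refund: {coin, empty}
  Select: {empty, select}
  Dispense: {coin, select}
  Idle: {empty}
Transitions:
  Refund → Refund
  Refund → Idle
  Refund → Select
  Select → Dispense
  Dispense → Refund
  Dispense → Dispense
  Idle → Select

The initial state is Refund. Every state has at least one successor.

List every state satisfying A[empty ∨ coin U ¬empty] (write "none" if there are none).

States satisfying empty ∨ coin: {Refund, Select, Dispense, Idle}.
States satisfying ¬empty: {Dispense}.
States satisfying A[empty ∨ coin U ¬empty]: {Select, Dispense, Idle}.

{Select, Dispense, Idle}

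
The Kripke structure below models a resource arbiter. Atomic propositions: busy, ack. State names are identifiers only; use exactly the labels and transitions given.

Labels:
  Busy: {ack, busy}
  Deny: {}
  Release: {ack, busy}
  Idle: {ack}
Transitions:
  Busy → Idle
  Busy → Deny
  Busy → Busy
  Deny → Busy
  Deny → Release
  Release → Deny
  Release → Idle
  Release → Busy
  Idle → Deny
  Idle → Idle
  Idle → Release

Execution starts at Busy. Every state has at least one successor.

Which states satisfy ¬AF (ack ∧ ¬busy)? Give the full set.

{Busy, Deny, Release}

States satisfying ack ∧ ¬busy: {Idle}.
States satisfying AF (ack ∧ ¬busy): {Idle}.
States satisfying ¬AF (ack ∧ ¬busy): {Busy, Deny, Release}.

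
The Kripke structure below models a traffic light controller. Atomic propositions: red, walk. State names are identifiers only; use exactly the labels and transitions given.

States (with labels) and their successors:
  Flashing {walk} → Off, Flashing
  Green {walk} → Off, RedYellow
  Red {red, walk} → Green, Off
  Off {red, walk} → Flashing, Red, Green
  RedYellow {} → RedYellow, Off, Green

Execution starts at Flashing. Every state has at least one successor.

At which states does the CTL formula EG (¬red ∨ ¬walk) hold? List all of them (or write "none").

States satisfying ¬red ∨ ¬walk: {Flashing, Green, RedYellow}.
States satisfying EG (¬red ∨ ¬walk): {Flashing, Green, RedYellow}.

{Flashing, Green, RedYellow}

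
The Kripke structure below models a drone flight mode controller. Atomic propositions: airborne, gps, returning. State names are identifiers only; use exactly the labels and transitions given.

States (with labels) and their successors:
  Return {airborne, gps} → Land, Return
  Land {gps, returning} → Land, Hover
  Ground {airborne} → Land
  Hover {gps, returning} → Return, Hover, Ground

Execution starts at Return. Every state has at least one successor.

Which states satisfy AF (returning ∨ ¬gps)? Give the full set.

{Land, Ground, Hover}

States satisfying returning ∨ ¬gps: {Land, Ground, Hover}.
States satisfying AF (returning ∨ ¬gps): {Land, Ground, Hover}.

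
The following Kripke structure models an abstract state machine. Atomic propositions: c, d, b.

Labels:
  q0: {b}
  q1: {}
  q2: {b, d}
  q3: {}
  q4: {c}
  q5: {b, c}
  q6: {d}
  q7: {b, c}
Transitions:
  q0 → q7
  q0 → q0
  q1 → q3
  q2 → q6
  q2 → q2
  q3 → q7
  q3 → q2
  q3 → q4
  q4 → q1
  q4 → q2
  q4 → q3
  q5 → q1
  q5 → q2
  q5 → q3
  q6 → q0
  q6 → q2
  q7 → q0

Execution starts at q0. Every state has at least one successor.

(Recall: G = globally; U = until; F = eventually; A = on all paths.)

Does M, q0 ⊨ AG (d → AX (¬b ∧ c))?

Holds

States satisfying d → AX (¬b ∧ c): {q0, q1, q3, q4, q5, q7}.
States satisfying AG (d → AX (¬b ∧ c)): {q0, q7}.
Every state reachable from q0 satisfies d → AX (¬b ∧ c).
q0 ∈ Sat(AG (d → AX (¬b ∧ c))).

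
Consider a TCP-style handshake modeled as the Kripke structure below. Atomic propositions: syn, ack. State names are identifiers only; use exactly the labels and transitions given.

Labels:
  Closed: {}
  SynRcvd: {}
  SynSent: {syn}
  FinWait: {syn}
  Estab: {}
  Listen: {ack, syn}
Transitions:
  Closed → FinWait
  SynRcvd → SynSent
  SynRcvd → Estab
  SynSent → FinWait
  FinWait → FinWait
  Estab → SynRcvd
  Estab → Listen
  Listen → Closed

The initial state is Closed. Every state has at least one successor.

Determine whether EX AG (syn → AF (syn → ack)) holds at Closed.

No

States satisfying AG (syn → AF (syn → ack)): ∅.
States satisfying EX AG (syn → AF (syn → ack)): ∅.
No suitable path/successor from Closed witnesses the formula.
Closed ∉ Sat(EX AG (syn → AF (syn → ack))).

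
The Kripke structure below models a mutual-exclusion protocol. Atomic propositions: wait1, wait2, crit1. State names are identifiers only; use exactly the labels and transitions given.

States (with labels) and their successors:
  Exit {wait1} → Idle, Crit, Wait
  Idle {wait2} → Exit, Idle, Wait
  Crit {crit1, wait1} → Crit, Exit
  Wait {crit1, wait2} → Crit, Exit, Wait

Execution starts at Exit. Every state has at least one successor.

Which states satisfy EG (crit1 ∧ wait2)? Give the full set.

{Wait}

States satisfying crit1 ∧ wait2: {Wait}.
States satisfying EG (crit1 ∧ wait2): {Wait}.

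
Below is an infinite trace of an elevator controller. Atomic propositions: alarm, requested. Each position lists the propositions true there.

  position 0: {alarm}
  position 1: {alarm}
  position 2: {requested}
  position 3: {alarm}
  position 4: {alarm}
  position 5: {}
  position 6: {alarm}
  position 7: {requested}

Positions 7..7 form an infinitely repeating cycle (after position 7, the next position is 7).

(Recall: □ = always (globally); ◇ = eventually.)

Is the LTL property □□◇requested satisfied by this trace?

□◇requested holds at every position 0..7, and those are all positions ever visited, so □□◇requested holds.

Yes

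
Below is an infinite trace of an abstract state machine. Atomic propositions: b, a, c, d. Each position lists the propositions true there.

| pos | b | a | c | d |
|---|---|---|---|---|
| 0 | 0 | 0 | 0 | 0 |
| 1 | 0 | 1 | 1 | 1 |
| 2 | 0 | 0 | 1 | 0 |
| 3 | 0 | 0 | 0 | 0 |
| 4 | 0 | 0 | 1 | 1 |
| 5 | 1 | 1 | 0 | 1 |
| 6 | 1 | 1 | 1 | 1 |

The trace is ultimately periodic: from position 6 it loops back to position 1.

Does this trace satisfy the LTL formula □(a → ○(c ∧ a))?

a → ○(c ∧ a) must hold at every position from 0 onward. It fails at position 1, so □(a → ○(c ∧ a)) is false.
Positions where a holds: 1, 5, 6.
Check ○(c ∧ a) at each: 1→fails, 5→ok, 6→ok.

Does not hold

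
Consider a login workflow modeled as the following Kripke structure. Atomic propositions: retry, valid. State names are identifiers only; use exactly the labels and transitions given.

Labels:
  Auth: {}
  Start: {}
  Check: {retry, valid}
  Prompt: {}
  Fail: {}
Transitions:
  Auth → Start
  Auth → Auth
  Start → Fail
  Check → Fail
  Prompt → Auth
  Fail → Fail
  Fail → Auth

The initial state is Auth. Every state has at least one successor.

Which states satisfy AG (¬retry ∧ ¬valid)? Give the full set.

{Auth, Start, Prompt, Fail}

States satisfying ¬retry ∧ ¬valid: {Auth, Start, Prompt, Fail}.
States satisfying AG (¬retry ∧ ¬valid): {Auth, Start, Prompt, Fail}.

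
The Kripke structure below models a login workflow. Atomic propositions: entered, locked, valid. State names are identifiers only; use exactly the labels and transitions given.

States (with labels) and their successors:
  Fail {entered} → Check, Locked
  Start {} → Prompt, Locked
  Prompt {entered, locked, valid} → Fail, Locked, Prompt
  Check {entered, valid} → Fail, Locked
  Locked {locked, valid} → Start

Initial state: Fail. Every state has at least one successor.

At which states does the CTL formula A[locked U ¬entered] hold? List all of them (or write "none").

States satisfying locked: {Prompt, Locked}.
States satisfying ¬entered: {Start, Locked}.
States satisfying A[locked U ¬entered]: {Start, Locked}.

{Start, Locked}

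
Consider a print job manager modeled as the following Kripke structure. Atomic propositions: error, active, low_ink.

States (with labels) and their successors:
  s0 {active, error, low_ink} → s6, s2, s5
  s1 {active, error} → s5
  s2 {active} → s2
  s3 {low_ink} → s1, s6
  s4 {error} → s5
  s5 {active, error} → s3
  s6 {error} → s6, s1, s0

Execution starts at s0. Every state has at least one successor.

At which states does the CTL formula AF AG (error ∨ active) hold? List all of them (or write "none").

States satisfying AG (error ∨ active): {s2}.
States satisfying AF AG (error ∨ active): {s2}.

{s2}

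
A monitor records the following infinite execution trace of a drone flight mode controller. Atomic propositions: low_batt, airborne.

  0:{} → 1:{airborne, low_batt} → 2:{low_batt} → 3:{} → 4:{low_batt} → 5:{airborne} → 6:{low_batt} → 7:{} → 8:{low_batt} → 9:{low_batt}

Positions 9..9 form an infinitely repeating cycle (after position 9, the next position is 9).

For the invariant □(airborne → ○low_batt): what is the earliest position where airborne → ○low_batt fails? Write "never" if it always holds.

never

airborne → ○low_batt holds at every position 0..9, and those are all the positions the trace ever visits, so the invariant □(airborne → ○low_batt) is never violated.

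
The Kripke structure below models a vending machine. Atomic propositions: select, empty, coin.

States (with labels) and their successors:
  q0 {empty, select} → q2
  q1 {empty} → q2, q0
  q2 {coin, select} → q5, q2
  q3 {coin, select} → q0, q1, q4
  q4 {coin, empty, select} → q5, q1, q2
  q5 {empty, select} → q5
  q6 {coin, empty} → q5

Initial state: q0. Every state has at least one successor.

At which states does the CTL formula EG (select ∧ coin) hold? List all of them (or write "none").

States satisfying select ∧ coin: {q2, q3, q4}.
States satisfying EG (select ∧ coin): {q2, q3, q4}.

{q2, q3, q4}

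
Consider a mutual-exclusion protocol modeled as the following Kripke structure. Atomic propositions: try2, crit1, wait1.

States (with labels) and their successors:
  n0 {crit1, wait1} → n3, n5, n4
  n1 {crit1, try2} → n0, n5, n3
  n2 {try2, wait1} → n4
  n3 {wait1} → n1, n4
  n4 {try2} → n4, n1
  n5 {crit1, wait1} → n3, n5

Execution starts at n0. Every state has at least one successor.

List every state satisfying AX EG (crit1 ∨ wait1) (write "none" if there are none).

{n1, n5}

States satisfying EG (crit1 ∨ wait1): {n0, n1, n3, n5}.
States satisfying AX EG (crit1 ∨ wait1): {n1, n5}.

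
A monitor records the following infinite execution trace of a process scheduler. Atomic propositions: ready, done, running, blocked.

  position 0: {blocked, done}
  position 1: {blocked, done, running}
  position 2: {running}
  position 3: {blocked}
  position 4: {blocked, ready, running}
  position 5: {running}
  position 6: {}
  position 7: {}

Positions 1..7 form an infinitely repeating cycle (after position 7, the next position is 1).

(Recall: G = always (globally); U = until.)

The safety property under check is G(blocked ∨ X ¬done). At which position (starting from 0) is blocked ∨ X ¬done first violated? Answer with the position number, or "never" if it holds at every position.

Check blocked ∨ X ¬done at each position in order: 0 ✓, 1 ✓, 2 ✓, 3 ✓, 4 ✓, 5 ✓, 6 ✓.
At position 7 the labels are {} and the next position 1 has {blocked, done, running}, so blocked ∨ X ¬done is false there. This is the first violation.

7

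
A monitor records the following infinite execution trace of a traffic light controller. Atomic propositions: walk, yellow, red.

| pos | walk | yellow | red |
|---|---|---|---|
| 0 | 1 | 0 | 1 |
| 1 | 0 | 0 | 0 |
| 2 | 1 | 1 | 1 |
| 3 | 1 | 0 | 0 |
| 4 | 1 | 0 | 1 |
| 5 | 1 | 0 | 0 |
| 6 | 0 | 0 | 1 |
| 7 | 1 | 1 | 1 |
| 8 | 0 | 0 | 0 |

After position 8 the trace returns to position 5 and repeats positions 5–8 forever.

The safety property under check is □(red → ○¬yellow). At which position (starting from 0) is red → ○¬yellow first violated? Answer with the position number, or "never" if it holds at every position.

6

Check red → ○¬yellow at each position in order: 0 ✓, 1 ✓, 2 ✓, 3 ✓, 4 ✓, 5 ✓.
At position 6 the labels are {red} and the next position 7 has {red, walk, yellow}, so red → ○¬yellow is false there. This is the first violation.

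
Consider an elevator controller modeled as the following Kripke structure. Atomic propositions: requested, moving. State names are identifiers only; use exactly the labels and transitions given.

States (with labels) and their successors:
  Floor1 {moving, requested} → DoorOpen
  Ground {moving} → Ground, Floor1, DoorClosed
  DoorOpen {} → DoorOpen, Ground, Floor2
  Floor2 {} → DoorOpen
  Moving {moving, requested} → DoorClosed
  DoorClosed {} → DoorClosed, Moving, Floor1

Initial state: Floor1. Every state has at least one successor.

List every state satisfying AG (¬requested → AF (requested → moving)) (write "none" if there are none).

{Floor1, Ground, DoorOpen, Floor2, Moving, DoorClosed}

States satisfying ¬requested → AF (requested → moving): {Floor1, Ground, DoorOpen, Floor2, Moving, DoorClosed}.
States satisfying AG (¬requested → AF (requested → moving)): {Floor1, Ground, DoorOpen, Floor2, Moving, DoorClosed}.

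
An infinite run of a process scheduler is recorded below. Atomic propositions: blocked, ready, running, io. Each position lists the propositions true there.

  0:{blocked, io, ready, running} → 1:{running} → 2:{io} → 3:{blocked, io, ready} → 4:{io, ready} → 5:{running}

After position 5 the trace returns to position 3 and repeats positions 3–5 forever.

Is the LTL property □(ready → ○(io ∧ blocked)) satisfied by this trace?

ready → ○(io ∧ blocked) must hold at every position from 0 onward. It fails at position 0, so □(ready → ○(io ∧ blocked)) is false.
Positions where ready holds: 0, 3, 4.
Check ○(io ∧ blocked) at each: 0→fails, 3→fails, 4→fails.

No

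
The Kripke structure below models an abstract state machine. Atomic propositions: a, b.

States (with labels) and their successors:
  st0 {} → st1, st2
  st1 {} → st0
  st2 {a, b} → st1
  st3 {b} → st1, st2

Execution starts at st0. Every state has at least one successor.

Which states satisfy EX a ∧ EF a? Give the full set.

{st0, st3}

States satisfying a: {st2}.
States satisfying EX a: {st0, st3}.
States satisfying EF a: {st0, st1, st2, st3}.
States satisfying EX a ∧ EF a: {st0, st3}.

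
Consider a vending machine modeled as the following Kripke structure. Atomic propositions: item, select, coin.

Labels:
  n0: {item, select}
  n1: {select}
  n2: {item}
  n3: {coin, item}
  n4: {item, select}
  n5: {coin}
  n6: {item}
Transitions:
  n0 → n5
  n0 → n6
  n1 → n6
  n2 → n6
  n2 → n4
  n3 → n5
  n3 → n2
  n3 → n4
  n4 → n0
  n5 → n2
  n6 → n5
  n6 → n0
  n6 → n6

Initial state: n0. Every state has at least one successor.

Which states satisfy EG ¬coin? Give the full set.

States satisfying ¬coin: {n0, n1, n2, n4, n6}.
States satisfying EG ¬coin: {n0, n1, n2, n4, n6}.

{n0, n1, n2, n4, n6}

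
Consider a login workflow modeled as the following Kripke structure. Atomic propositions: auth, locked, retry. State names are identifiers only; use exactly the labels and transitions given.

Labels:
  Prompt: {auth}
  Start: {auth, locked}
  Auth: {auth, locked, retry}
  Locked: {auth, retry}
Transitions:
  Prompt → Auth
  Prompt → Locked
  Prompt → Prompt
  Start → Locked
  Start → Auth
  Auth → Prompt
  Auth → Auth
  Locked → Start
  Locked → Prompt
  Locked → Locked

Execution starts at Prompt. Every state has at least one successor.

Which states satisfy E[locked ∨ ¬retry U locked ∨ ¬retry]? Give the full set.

States satisfying locked ∨ ¬retry: {Prompt, Start, Auth}.
States satisfying E[locked ∨ ¬retry U locked ∨ ¬retry]: {Prompt, Start, Auth}.

{Prompt, Start, Auth}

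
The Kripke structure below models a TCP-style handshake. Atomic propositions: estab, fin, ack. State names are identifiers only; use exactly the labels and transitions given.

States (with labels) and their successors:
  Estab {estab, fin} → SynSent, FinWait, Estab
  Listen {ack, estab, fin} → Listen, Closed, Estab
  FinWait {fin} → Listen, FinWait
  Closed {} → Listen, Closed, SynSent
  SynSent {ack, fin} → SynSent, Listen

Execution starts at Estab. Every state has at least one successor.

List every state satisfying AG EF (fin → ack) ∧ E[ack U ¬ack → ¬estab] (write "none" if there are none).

States satisfying EF (fin → ack): {Estab, Listen, FinWait, Closed, SynSent}.
States satisfying AG EF (fin → ack): {Estab, Listen, FinWait, Closed, SynSent}.
States satisfying ack: {Listen, SynSent}.
States satisfying ¬ack → ¬estab: {Listen, FinWait, Closed, SynSent}.
States satisfying E[ack U ¬ack → ¬estab]: {Listen, FinWait, Closed, SynSent}.
States satisfying AG EF (fin → ack) ∧ E[ack U ¬ack → ¬estab]: {Listen, FinWait, Closed, SynSent}.

{Listen, FinWait, Closed, SynSent}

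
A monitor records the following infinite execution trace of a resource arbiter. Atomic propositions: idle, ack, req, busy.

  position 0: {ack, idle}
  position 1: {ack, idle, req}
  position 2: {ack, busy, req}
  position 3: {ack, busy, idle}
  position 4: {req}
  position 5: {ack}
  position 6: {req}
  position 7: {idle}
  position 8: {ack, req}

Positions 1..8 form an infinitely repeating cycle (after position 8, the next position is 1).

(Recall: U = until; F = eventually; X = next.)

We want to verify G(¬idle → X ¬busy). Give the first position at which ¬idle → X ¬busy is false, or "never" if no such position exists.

Check ¬idle → X ¬busy at each position in order: 0 ✓, 1 ✓.
At position 2 the labels are {ack, busy, req} and the next position 3 has {ack, busy, idle}, so ¬idle → X ¬busy is false there. This is the first violation.

2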